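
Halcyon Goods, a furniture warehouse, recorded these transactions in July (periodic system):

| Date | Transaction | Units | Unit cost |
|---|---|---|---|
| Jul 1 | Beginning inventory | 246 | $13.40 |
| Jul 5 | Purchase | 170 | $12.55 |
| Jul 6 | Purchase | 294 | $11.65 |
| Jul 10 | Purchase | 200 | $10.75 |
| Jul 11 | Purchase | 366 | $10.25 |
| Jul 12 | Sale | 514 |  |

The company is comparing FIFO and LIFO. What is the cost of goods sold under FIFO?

COGS = $6,571.60

FIFO COGS: 246 @ $13.40 + 170 @ $12.55 + 98 @ $11.65 = $6,571.60
LIFO COGS: 366 @ $10.25 + 148 @ $10.75 = $5,342.50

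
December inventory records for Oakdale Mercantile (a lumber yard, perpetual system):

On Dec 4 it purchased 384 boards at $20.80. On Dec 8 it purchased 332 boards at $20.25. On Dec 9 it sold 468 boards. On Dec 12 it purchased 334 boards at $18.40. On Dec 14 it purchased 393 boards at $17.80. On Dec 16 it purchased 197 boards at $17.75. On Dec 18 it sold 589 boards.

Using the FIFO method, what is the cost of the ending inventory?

Ending inventory = $10,367.55

Dec 9, 468 sold [FIFO — oldest first]: 384 @ $20.80 + 84 @ $20.25 = $9,688.20
Dec 18, 589 sold [FIFO — oldest first]: 248 @ $20.25 + 334 @ $18.40 + 7 @ $17.80 = $11,292.20
Total COGS = $9,688.20 + $11,292.20 = $20,980.40
Ending inventory: 386 @ $17.80 + 197 @ $17.75 = $10,367.55
Check: goods available $31,347.95 = COGS $20,980.40 + ending $10,367.55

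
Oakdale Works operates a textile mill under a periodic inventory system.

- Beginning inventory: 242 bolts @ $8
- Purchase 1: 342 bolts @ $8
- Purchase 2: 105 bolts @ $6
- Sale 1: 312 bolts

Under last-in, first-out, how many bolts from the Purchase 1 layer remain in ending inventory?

Sale 1 (312) [LIFO — newest first]: 105 @ $6 + 207 @ $8 = $2,286
Ending inventory: 242 @ $8 + 135 @ $8 = $3,016

135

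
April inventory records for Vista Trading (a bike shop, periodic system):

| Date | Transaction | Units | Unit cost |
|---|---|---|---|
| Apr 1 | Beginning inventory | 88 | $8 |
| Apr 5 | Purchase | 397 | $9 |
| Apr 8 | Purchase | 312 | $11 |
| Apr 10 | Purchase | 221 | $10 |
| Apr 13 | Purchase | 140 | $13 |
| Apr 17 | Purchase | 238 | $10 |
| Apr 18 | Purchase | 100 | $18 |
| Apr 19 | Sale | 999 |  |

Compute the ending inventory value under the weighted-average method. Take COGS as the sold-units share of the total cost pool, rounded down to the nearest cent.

Ending inventory = $5,288.60

Apr 19, sell 999: 999/1496 × $15,919.00 → $10,630.40
Ending inventory (cost pool remaining) = $5,288.60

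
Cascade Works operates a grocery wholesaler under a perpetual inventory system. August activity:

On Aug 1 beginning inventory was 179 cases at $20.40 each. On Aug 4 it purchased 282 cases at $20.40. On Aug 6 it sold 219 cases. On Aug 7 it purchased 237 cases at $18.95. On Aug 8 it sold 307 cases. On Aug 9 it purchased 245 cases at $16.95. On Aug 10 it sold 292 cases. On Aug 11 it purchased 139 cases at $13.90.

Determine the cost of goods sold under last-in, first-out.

COGS = $15,498.30

Aug 6, 219 sold [LIFO — newest first]: 219 @ $20.40 = $4,467.60
Aug 8, 307 sold [LIFO — newest first]: 237 @ $18.95 + 63 @ $20.40 + 7 @ $20.40 = $5,919.15
Aug 10, 292 sold [LIFO — newest first]: 245 @ $16.95 + 47 @ $20.40 = $5,111.55
Total COGS = $4,467.60 + $5,919.15 + $5,111.55 = $15,498.30
Ending inventory: 125 @ $20.40 + 139 @ $13.90 = $4,482.10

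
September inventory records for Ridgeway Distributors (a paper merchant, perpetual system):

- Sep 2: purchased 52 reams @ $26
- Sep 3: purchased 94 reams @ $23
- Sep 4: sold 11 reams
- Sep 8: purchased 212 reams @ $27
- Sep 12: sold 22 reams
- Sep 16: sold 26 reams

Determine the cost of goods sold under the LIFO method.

Sep 4, 11 sold [LIFO — newest first]: 11 @ $23 = $253
Sep 12, 22 sold [LIFO — newest first]: 22 @ $27 = $594
Sep 16, 26 sold [LIFO — newest first]: 26 @ $27 = $702
Total COGS = $253 + $594 + $702 = $1,549
Ending inventory: 52 @ $26 + 83 @ $23 + 164 @ $27 = $7,689

COGS = $1,549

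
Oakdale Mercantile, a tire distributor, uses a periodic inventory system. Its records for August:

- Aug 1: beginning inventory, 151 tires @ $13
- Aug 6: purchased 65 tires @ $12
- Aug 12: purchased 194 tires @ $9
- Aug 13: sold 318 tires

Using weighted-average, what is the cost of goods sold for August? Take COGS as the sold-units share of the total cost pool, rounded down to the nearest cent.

COGS = $3,481.71

Aug 13, sell 318: 318/410 × $4,489.00 → $3,481.71
Ending inventory (cost pool remaining) = $1,007.29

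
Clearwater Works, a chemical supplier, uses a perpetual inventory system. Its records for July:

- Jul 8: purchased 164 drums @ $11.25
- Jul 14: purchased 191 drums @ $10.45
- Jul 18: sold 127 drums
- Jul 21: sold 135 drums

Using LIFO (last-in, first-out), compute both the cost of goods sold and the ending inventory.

Jul 18, 127 sold [LIFO — newest first]: 127 @ $10.45 = $1,327.15
Jul 21, 135 sold [LIFO — newest first]: 64 @ $10.45 + 71 @ $11.25 = $1,467.55
Total COGS = $1,327.15 + $1,467.55 = $2,794.70
Ending inventory: 93 @ $11.25 = $1,046.25

COGS = $2,794.70; ending inventory = $1,046.25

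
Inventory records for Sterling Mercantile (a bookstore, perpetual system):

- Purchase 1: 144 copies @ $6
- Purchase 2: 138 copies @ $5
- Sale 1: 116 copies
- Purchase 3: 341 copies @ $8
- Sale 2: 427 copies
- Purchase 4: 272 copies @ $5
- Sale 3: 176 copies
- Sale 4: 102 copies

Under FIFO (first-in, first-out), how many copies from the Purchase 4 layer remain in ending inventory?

74

Sale 1 (116) [FIFO — oldest first]: 116 @ $6 = $696
Sale 2 (427) [FIFO — oldest first]: 28 @ $6 + 138 @ $5 + 261 @ $8 = $2,946
Sale 3 (176) [FIFO — oldest first]: 80 @ $8 + 96 @ $5 = $1,120
Sale 4 (102) [FIFO — oldest first]: 102 @ $5 = $510
Total COGS = $696 + $2,946 + $1,120 + $510 = $5,272
Ending inventory: 74 @ $5 = $370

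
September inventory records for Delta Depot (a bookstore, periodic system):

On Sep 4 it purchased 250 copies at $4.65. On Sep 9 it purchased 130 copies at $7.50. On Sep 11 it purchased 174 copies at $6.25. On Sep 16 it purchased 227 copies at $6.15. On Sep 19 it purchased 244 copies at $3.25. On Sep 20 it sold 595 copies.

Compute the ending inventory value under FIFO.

Ending inventory = $1,936.90

Sep 20, 595 sold [FIFO — oldest first]: 250 @ $4.65 + 130 @ $7.50 + 174 @ $6.25 + 41 @ $6.15 = $3,477.15
Ending inventory: 186 @ $6.15 + 244 @ $3.25 = $1,936.90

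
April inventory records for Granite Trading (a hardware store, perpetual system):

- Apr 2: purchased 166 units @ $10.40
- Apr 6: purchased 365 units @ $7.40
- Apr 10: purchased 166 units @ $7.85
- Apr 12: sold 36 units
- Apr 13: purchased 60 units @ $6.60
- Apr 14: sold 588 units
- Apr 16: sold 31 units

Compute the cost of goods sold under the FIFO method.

COGS = $5,400.80

Apr 12, 36 sold [FIFO — oldest first]: 36 @ $10.40 = $374.40
Apr 14, 588 sold [FIFO — oldest first]: 130 @ $10.40 + 365 @ $7.40 + 93 @ $7.85 = $4,783.05
Apr 16, 31 sold [FIFO — oldest first]: 31 @ $7.85 = $243.35
Total COGS = $374.40 + $4,783.05 + $243.35 = $5,400.80
Ending inventory: 42 @ $7.85 + 60 @ $6.60 = $725.70
Check: goods available $6,126.50 = COGS $5,400.80 + ending $725.70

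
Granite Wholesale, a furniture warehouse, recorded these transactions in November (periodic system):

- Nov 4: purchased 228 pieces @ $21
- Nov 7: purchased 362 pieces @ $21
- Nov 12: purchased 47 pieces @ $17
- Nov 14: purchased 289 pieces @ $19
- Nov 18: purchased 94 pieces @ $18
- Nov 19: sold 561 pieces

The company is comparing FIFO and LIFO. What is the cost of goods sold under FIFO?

FIFO COGS: 228 @ $21 + 333 @ $21 = $11,781
LIFO COGS: 94 @ $18 + 289 @ $19 + 47 @ $17 + 131 @ $21 = $10,733

COGS = $11,781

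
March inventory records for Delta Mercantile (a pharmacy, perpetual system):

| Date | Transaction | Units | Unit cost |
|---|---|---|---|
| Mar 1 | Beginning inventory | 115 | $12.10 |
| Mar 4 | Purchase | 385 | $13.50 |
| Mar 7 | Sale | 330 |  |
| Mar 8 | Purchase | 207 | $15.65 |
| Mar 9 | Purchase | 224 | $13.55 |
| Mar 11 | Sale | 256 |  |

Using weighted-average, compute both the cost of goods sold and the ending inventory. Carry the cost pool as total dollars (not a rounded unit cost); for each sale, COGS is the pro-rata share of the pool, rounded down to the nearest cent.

COGS = $7,975.76; ending inventory = $4,887.99

After Mar 1: 115 on hand, pool $1,391.50 (≈ $12.1000 each)
After Mar 4: 500 on hand, pool $6,589.00 (≈ $13.1780 each)
Mar 7, sell 330: 330/500 × $6,589.00 → $4,348.74
After Mar 8: 377 on hand, pool $5,479.81 (≈ $14.5353 each)
After Mar 9: 601 on hand, pool $8,515.01 (≈ $14.1681 each)
Mar 11, sell 256: 256/601 × $8,515.01 → $3,627.02
Total COGS = $4,348.74 + $3,627.02 = $7,975.76
Ending inventory (cost pool remaining) = $4,887.99
Check: goods available $12,863.75 = COGS $7,975.76 + ending $4,887.99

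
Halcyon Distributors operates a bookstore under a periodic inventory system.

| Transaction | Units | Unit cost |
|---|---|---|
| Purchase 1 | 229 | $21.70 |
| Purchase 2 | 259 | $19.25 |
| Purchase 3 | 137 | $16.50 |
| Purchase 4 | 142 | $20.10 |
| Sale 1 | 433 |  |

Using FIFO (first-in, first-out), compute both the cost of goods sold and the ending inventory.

COGS = $8,896.30; ending inventory = $6,173.45

Sale 1 (433) [FIFO — oldest first]: 229 @ $21.70 + 204 @ $19.25 = $8,896.30
Ending inventory: 55 @ $19.25 + 137 @ $16.50 + 142 @ $20.10 = $6,173.45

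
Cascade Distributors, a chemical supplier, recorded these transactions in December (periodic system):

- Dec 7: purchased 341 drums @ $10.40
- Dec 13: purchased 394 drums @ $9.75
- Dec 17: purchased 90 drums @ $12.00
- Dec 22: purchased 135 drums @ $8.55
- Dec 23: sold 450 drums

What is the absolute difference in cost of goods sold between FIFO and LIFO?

$181.15

FIFO COGS: 341 @ $10.40 + 109 @ $9.75 = $4,609.15
LIFO COGS: 135 @ $8.55 + 90 @ $12.00 + 225 @ $9.75 = $4,428.00
Difference = |$4,609.15 − $4,428.00| = $181.15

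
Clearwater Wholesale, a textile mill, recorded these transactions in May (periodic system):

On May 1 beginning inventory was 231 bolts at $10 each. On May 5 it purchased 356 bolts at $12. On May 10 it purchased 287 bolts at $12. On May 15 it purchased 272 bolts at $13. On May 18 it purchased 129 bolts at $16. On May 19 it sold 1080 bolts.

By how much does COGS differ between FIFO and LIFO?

$972

FIFO COGS: 231 @ $10 + 356 @ $12 + 287 @ $12 + 206 @ $13 = $12,704
LIFO COGS: 129 @ $16 + 272 @ $13 + 287 @ $12 + 356 @ $12 + 36 @ $10 = $13,676
Difference = |$12,704 − $13,676| = $972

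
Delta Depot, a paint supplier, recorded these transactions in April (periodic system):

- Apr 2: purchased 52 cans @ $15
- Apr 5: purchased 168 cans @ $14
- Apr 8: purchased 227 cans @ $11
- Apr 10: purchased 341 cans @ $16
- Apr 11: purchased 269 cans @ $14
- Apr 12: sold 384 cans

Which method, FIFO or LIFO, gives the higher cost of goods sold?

LIFO

FIFO COGS: 52 @ $15 + 168 @ $14 + 164 @ $11 = $4,936
LIFO COGS: 269 @ $14 + 115 @ $16 = $5,606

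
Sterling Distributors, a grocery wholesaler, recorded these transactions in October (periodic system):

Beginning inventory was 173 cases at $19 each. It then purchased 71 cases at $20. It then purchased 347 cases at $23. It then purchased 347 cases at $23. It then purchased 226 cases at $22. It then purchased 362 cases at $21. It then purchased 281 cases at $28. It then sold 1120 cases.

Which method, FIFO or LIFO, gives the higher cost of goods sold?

FIFO COGS: 173 @ $19 + 71 @ $20 + 347 @ $23 + 347 @ $23 + 182 @ $22 = $24,673
LIFO COGS: 281 @ $28 + 362 @ $21 + 226 @ $22 + 251 @ $23 = $26,215

LIFO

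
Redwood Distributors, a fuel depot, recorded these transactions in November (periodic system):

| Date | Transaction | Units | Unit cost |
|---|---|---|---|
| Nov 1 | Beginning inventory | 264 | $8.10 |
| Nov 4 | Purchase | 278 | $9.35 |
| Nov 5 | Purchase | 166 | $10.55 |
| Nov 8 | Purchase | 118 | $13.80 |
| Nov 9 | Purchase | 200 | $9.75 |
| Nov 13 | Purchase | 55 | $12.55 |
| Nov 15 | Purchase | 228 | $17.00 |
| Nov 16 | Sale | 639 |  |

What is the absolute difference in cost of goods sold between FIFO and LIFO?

FIFO COGS: 264 @ $8.10 + 278 @ $9.35 + 97 @ $10.55 = $5,761.05
LIFO COGS: 228 @ $17.00 + 55 @ $12.55 + 200 @ $9.75 + 118 @ $13.80 + 38 @ $10.55 = $8,545.55
Difference = |$5,761.05 − $8,545.55| = $2,784.50

$2,784.50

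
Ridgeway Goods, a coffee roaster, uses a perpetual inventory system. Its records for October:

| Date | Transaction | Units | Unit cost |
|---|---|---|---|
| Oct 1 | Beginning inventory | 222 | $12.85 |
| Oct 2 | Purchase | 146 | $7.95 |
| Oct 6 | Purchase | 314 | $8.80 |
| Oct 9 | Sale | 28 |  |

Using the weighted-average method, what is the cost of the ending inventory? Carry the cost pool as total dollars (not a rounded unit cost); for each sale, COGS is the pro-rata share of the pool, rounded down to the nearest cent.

After Oct 1: 222 on hand, pool $2,852.70 (≈ $12.8500 each)
After Oct 2: 368 on hand, pool $4,013.40 (≈ $10.9060 each)
After Oct 6: 682 on hand, pool $6,776.60 (≈ $9.9364 each)
Oct 9, sell 28: 28/682 × $6,776.60 → $278.21
Ending inventory (cost pool remaining) = $6,498.39
Check: goods available $6,776.60 = COGS $278.21 + ending $6,498.39

Ending inventory = $6,498.39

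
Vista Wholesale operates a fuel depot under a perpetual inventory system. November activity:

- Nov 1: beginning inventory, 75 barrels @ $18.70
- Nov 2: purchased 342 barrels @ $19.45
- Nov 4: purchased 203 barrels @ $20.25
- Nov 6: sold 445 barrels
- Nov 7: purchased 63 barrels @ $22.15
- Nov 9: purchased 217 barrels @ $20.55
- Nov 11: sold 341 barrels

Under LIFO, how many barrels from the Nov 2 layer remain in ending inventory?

Nov 6, 445 sold [LIFO — newest first]: 203 @ $20.25 + 242 @ $19.45 = $8,817.65
Nov 11, 341 sold [LIFO — newest first]: 217 @ $20.55 + 63 @ $22.15 + 61 @ $19.45 = $7,041.25
Total COGS = $8,817.65 + $7,041.25 = $15,858.90
Ending inventory: 75 @ $18.70 + 39 @ $19.45 = $2,161.05
Check: goods available $18,019.95 = COGS $15,858.90 + ending $2,161.05

39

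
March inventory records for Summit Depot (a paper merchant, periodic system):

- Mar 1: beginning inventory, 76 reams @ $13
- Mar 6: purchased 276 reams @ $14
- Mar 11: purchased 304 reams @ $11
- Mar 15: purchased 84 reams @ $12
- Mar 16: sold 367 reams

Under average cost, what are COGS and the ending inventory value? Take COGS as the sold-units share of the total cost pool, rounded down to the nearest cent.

COGS = $4,564.68; ending inventory = $4,639.32

Mar 16, sell 367: 367/740 × $9,204.00 → $4,564.68
Ending inventory (cost pool remaining) = $4,639.32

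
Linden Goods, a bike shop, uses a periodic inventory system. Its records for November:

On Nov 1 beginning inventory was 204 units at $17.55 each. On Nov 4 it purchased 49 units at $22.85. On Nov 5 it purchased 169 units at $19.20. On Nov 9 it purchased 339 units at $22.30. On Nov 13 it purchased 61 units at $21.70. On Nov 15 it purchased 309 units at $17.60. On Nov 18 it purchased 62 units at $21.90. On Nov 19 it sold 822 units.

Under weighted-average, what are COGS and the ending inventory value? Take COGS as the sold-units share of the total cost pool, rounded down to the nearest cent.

COGS = $16,277.56; ending inventory = $7,346.69

Nov 19, sell 822: 822/1193 × $23,624.25 → $16,277.56
Ending inventory (cost pool remaining) = $7,346.69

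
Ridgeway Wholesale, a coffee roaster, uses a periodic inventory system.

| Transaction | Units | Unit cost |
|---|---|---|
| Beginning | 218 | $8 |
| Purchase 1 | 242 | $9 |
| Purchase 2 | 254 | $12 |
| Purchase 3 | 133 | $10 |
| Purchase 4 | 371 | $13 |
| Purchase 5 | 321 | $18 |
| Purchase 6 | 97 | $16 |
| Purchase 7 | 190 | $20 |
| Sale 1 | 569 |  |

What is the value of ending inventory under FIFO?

Sale 1 (569) [FIFO — oldest first]: 218 @ $8 + 242 @ $9 + 109 @ $12 = $5,230
Ending inventory: 145 @ $12 + 133 @ $10 + 371 @ $13 + 321 @ $18 + 97 @ $16 + 190 @ $20 = $19,023
Check: goods available $24,253 = COGS $5,230 + ending $19,023

Ending inventory = $19,023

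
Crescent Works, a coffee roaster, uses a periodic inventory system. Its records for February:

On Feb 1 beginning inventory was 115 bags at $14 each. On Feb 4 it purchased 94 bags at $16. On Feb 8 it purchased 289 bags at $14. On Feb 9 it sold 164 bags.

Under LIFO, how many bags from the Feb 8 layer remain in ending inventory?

125

Feb 9, 164 sold [LIFO — newest first]: 164 @ $14 = $2,296
Ending inventory: 115 @ $14 + 94 @ $16 + 125 @ $14 = $4,864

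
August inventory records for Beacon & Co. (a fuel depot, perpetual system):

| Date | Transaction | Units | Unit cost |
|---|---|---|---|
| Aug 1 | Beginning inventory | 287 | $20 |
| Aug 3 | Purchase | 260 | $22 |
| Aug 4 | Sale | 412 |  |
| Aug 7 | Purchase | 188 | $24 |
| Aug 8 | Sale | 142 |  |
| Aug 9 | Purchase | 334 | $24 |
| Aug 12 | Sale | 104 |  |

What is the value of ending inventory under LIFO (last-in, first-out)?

Ending inventory = $9,324

Aug 4, 412 sold [LIFO — newest first]: 260 @ $22 + 152 @ $20 = $8,760
Aug 8, 142 sold [LIFO — newest first]: 142 @ $24 = $3,408
Aug 12, 104 sold [LIFO — newest first]: 104 @ $24 = $2,496
Total COGS = $8,760 + $3,408 + $2,496 = $14,664
Ending inventory: 135 @ $20 + 46 @ $24 + 230 @ $24 = $9,324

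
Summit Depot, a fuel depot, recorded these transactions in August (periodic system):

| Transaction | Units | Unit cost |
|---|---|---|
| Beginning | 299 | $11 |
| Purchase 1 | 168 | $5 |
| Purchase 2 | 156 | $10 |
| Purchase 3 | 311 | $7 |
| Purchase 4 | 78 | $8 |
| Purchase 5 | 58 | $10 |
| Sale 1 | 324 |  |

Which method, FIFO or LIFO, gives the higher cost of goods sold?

FIFO

FIFO COGS: 299 @ $11 + 25 @ $5 = $3,414
LIFO COGS: 58 @ $10 + 78 @ $8 + 188 @ $7 = $2,520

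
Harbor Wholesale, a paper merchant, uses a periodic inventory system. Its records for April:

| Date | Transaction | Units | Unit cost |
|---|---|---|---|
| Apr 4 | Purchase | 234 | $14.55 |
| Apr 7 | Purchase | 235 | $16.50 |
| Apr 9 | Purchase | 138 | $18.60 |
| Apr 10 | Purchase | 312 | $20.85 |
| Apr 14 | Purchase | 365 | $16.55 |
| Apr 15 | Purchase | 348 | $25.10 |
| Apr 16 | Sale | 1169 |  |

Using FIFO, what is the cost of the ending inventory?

Ending inventory = $10,638.05

Apr 16, 1169 sold [FIFO — oldest first]: 234 @ $14.55 + 235 @ $16.50 + 138 @ $18.60 + 312 @ $20.85 + 250 @ $16.55 = $20,491.70
Ending inventory: 115 @ $16.55 + 348 @ $25.10 = $10,638.05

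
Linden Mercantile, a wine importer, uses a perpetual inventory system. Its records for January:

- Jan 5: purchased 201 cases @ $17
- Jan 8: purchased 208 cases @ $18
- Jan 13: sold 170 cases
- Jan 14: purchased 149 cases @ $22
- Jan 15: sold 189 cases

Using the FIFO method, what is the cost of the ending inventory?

Ending inventory = $4,178

Jan 13, 170 sold [FIFO — oldest first]: 170 @ $17 = $2,890
Jan 15, 189 sold [FIFO — oldest first]: 31 @ $17 + 158 @ $18 = $3,371
Total COGS = $2,890 + $3,371 = $6,261
Ending inventory: 50 @ $18 + 149 @ $22 = $4,178
Check: goods available $10,439 = COGS $6,261 + ending $4,178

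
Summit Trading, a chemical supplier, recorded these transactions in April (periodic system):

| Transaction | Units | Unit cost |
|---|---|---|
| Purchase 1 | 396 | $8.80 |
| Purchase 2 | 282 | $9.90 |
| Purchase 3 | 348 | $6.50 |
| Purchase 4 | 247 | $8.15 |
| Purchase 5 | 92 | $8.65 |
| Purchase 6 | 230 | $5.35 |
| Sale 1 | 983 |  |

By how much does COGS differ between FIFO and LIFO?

$1,304.35

FIFO COGS: 396 @ $8.80 + 282 @ $9.90 + 305 @ $6.50 = $8,259.10
LIFO COGS: 230 @ $5.35 + 92 @ $8.65 + 247 @ $8.15 + 348 @ $6.50 + 66 @ $9.90 = $6,954.75
Difference = |$8,259.10 − $6,954.75| = $1,304.35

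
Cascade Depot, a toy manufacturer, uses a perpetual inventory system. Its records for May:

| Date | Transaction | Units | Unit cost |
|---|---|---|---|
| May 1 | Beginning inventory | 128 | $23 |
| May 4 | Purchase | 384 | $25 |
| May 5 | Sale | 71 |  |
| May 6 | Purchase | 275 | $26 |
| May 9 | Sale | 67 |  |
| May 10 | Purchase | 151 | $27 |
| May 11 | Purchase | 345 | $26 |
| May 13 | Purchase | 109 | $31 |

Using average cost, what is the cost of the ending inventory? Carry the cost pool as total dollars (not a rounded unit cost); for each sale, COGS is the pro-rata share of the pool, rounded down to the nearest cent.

After May 1: 128 on hand, pool $2,944.00 (≈ $23.0000 each)
After May 4: 512 on hand, pool $12,544.00 (≈ $24.5000 each)
May 5, sell 71: 71/512 × $12,544.00 → $1,739.50
After May 6: 716 on hand, pool $17,954.50 (≈ $25.0761 each)
May 9, sell 67: 67/716 × $17,954.50 → $1,680.09
After May 10: 800 on hand, pool $20,351.41 (≈ $25.4393 each)
After May 11: 1145 on hand, pool $29,321.41 (≈ $25.6082 each)
After May 13: 1254 on hand, pool $32,700.41 (≈ $26.0769 each)
Total COGS = $1,739.50 + $1,680.09 = $3,419.59
Ending inventory (cost pool remaining) = $32,700.41

Ending inventory = $32,700.41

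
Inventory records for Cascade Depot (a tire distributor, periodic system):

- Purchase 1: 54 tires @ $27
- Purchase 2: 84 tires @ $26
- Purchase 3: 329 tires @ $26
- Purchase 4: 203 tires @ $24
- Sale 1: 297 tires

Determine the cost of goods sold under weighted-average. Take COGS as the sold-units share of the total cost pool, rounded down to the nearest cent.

Sale 1, sell 297: 297/670 × $17,068.00 → $7,565.96
Ending inventory (cost pool remaining) = $9,502.04
Check: goods available $17,068.00 = COGS $7,565.96 + ending $9,502.04

COGS = $7,565.96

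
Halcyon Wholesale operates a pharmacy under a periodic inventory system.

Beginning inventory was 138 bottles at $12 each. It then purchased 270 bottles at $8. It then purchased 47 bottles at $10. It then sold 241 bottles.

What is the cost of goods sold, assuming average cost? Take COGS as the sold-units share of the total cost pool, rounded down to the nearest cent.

Sale 1, sell 241: 241/455 × $4,286.00 → $2,270.16
Ending inventory (cost pool remaining) = $2,015.84

COGS = $2,270.16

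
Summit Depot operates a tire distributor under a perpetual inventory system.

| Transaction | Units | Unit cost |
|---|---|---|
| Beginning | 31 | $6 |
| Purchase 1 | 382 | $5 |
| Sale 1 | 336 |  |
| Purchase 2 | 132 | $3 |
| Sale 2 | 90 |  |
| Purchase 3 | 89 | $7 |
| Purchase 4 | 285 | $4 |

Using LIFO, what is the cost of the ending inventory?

Ending inventory = $2,305

Sale 1 (336) [LIFO — newest first]: 336 @ $5 = $1,680
Sale 2 (90) [LIFO — newest first]: 90 @ $3 = $270
Total COGS = $1,680 + $270 = $1,950
Ending inventory: 31 @ $6 + 46 @ $5 + 42 @ $3 + 89 @ $7 + 285 @ $4 = $2,305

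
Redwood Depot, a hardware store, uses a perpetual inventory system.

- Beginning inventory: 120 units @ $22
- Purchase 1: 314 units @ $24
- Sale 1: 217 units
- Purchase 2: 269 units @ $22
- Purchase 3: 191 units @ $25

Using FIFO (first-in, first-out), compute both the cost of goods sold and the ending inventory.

Sale 1 (217) [FIFO — oldest first]: 120 @ $22 + 97 @ $24 = $4,968
Ending inventory: 217 @ $24 + 269 @ $22 + 191 @ $25 = $15,901
Check: goods available $20,869 = COGS $4,968 + ending $15,901

COGS = $4,968; ending inventory = $15,901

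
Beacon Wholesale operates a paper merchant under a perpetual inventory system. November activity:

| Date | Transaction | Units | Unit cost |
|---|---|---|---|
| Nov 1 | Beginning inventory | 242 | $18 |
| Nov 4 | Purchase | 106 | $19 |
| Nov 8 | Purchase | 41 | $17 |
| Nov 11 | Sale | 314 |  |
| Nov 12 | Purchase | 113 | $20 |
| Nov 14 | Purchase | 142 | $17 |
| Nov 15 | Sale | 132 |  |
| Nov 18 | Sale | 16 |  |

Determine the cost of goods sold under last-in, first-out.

COGS = $8,251

Nov 11, 314 sold [LIFO — newest first]: 41 @ $17 + 106 @ $19 + 167 @ $18 = $5,717
Nov 15, 132 sold [LIFO — newest first]: 132 @ $17 = $2,244
Nov 18, 16 sold [LIFO — newest first]: 10 @ $17 + 6 @ $20 = $290
Total COGS = $5,717 + $2,244 + $290 = $8,251
Ending inventory: 75 @ $18 + 107 @ $20 = $3,490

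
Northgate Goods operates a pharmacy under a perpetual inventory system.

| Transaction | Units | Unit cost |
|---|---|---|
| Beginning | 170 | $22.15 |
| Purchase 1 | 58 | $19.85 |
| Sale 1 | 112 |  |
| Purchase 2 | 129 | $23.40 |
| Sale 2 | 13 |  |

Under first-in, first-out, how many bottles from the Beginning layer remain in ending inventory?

Sale 1 (112) [FIFO — oldest first]: 112 @ $22.15 = $2,480.80
Sale 2 (13) [FIFO — oldest first]: 13 @ $22.15 = $287.95
Total COGS = $2,480.80 + $287.95 = $2,768.75
Ending inventory: 45 @ $22.15 + 58 @ $19.85 + 129 @ $23.40 = $5,166.65
Check: goods available $7,935.40 = COGS $2,768.75 + ending $5,166.65

45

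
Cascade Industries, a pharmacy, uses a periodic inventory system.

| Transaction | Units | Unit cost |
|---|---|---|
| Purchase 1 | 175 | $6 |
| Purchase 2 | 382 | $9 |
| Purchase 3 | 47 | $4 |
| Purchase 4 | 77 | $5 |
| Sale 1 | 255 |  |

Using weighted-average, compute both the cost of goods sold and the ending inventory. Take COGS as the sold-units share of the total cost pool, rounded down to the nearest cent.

COGS = $1,895.08; ending inventory = $3,165.92

Sale 1, sell 255: 255/681 × $5,061.00 → $1,895.08
Ending inventory (cost pool remaining) = $3,165.92
Check: goods available $5,061.00 = COGS $1,895.08 + ending $3,165.92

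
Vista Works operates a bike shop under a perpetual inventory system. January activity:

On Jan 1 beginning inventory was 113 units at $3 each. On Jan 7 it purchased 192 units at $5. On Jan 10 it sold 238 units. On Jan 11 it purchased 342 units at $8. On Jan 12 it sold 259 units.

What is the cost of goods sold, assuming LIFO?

COGS = $3,170

Jan 10, 238 sold [LIFO — newest first]: 192 @ $5 + 46 @ $3 = $1,098
Jan 12, 259 sold [LIFO — newest first]: 259 @ $8 = $2,072
Total COGS = $1,098 + $2,072 = $3,170
Ending inventory: 67 @ $3 + 83 @ $8 = $865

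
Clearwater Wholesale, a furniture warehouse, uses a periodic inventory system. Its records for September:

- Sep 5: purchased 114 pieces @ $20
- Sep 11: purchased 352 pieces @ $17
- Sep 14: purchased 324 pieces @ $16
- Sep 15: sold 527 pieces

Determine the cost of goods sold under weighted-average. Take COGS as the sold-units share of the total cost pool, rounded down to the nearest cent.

COGS = $8,971.00

Sep 15, sell 527: 527/790 × $13,448.00 → $8,971.00
Ending inventory (cost pool remaining) = $4,477.00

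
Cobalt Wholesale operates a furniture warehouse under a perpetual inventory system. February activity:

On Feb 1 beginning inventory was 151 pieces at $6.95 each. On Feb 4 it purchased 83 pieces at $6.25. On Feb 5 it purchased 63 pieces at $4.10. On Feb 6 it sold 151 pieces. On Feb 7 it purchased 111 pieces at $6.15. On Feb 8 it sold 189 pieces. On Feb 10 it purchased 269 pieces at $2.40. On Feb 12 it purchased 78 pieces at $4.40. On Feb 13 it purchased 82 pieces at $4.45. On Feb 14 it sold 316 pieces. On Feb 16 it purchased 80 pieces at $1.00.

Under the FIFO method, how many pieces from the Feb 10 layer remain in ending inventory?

21

Feb 6, 151 sold [FIFO — oldest first]: 151 @ $6.95 = $1,049.45
Feb 8, 189 sold [FIFO — oldest first]: 83 @ $6.25 + 63 @ $4.10 + 43 @ $6.15 = $1,041.50
Feb 14, 316 sold [FIFO — oldest first]: 68 @ $6.15 + 248 @ $2.40 = $1,013.40
Total COGS = $1,049.45 + $1,041.50 + $1,013.40 = $3,104.35
Ending inventory: 21 @ $2.40 + 78 @ $4.40 + 82 @ $4.45 + 80 @ $1.00 = $838.50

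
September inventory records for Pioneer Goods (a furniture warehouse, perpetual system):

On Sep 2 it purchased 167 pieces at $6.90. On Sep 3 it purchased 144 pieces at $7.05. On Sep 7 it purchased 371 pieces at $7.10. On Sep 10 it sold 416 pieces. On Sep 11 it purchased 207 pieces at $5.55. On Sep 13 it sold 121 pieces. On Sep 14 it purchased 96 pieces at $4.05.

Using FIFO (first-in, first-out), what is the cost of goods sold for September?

Sep 10, 416 sold [FIFO — oldest first]: 167 @ $6.90 + 144 @ $7.05 + 105 @ $7.10 = $2,913.00
Sep 13, 121 sold [FIFO — oldest first]: 121 @ $7.10 = $859.10
Total COGS = $2,913.00 + $859.10 = $3,772.10
Ending inventory: 145 @ $7.10 + 207 @ $5.55 + 96 @ $4.05 = $2,567.15

COGS = $3,772.10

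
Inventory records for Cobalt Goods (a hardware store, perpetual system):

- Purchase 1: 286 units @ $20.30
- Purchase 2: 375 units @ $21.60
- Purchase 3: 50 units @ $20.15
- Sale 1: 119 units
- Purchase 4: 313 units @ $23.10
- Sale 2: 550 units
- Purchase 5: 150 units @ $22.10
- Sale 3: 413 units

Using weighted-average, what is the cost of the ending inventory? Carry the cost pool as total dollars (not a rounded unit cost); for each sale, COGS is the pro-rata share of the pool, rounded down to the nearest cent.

Ending inventory = $2,007.98

After Purchase 1: 286 on hand, pool $5,805.80 (≈ $20.3000 each)
After Purchase 2: 661 on hand, pool $13,905.80 (≈ $21.0375 each)
After Purchase 3: 711 on hand, pool $14,913.30 (≈ $20.9751 each)
Sale 1, sell 119: 119/711 × $14,913.30 → $2,496.03
After Purchase 4: 905 on hand, pool $19,647.57 (≈ $21.7100 each)
Sale 2, sell 550: 550/905 × $19,647.57 → $11,940.51
After Purchase 5: 505 on hand, pool $11,022.06 (≈ $21.8259 each)
Sale 3, sell 413: 413/505 × $11,022.06 → $9,014.08
Total COGS = $2,496.03 + $11,940.51 + $9,014.08 = $23,450.62
Ending inventory (cost pool remaining) = $2,007.98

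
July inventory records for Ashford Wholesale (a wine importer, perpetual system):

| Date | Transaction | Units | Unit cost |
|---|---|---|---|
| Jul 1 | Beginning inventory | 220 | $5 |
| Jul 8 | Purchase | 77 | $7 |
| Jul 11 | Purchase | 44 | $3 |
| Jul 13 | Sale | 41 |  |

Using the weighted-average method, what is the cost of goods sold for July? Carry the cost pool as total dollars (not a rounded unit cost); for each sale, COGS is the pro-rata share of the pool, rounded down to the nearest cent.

COGS = $212.93

After Jul 1: 220 on hand, pool $1,100.00 (≈ $5.0000 each)
After Jul 8: 297 on hand, pool $1,639.00 (≈ $5.5185 each)
After Jul 11: 341 on hand, pool $1,771.00 (≈ $5.1935 each)
Jul 13, sell 41: 41/341 × $1,771.00 → $212.93
Ending inventory (cost pool remaining) = $1,558.07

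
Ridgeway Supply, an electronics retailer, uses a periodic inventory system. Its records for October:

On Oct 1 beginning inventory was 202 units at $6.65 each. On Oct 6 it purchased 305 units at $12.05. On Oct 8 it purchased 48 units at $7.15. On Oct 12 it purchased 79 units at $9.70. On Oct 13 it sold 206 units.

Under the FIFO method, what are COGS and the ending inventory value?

Oct 13, 206 sold [FIFO — oldest first]: 202 @ $6.65 + 4 @ $12.05 = $1,391.50
Ending inventory: 301 @ $12.05 + 48 @ $7.15 + 79 @ $9.70 = $4,736.55
Check: goods available $6,128.05 = COGS $1,391.50 + ending $4,736.55

COGS = $1,391.50; ending inventory = $4,736.55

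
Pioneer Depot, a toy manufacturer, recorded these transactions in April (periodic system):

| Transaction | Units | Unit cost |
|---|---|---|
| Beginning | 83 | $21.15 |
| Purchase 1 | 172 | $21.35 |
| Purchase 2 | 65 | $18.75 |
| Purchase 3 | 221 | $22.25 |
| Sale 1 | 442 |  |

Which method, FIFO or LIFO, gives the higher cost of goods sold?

LIFO

FIFO COGS: 83 @ $21.15 + 172 @ $21.35 + 65 @ $18.75 + 122 @ $22.25 = $9,360.90
LIFO COGS: 221 @ $22.25 + 65 @ $18.75 + 156 @ $21.35 = $9,466.60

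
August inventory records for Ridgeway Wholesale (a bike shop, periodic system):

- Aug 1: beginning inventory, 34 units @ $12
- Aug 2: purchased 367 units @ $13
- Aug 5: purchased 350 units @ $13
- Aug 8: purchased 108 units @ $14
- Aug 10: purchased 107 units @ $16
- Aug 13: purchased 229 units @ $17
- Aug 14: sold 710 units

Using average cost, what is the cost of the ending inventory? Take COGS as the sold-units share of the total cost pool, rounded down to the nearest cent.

Ending inventory = $6,837.08

Aug 14, sell 710: 710/1195 × $16,846.00 → $10,008.92
Ending inventory (cost pool remaining) = $6,837.08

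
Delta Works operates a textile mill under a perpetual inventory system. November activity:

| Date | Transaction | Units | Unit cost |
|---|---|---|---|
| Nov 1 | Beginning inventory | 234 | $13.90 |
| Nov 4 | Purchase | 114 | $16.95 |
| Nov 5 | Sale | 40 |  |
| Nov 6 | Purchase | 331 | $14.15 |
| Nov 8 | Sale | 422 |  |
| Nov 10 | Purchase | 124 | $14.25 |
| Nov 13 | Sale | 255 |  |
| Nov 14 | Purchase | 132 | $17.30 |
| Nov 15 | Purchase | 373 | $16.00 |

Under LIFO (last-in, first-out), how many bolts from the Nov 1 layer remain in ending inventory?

Nov 5, 40 sold [LIFO — newest first]: 40 @ $16.95 = $678.00
Nov 8, 422 sold [LIFO — newest first]: 331 @ $14.15 + 74 @ $16.95 + 17 @ $13.90 = $6,174.25
Nov 13, 255 sold [LIFO — newest first]: 124 @ $14.25 + 131 @ $13.90 = $3,587.90
Total COGS = $678.00 + $6,174.25 + $3,587.90 = $10,440.15
Ending inventory: 86 @ $13.90 + 132 @ $17.30 + 373 @ $16.00 = $9,447.00

86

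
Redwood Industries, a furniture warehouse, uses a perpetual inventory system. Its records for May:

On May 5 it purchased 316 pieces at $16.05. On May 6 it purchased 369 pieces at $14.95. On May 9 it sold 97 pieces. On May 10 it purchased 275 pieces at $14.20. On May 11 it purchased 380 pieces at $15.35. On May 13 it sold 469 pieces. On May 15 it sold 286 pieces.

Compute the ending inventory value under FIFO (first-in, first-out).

Ending inventory = $7,366.60

May 9, 97 sold [FIFO — oldest first]: 97 @ $16.05 = $1,556.85
May 13, 469 sold [FIFO — oldest first]: 219 @ $16.05 + 250 @ $14.95 = $7,252.45
May 15, 286 sold [FIFO — oldest first]: 119 @ $14.95 + 167 @ $14.20 = $4,150.45
Total COGS = $1,556.85 + $7,252.45 + $4,150.45 = $12,959.75
Ending inventory: 108 @ $14.20 + 380 @ $15.35 = $7,366.60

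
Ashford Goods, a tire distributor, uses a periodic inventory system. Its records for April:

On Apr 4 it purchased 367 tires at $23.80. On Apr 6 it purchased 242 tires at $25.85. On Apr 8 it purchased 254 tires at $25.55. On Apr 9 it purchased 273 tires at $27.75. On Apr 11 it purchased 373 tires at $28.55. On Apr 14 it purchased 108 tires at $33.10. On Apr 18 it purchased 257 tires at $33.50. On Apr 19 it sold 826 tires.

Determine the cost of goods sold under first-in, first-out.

COGS = $20,534.65

Apr 19, 826 sold [FIFO — oldest first]: 367 @ $23.80 + 242 @ $25.85 + 217 @ $25.55 = $20,534.65
Ending inventory: 37 @ $25.55 + 273 @ $27.75 + 373 @ $28.55 + 108 @ $33.10 + 257 @ $33.50 = $31,354.55
Check: goods available $51,889.20 = COGS $20,534.65 + ending $31,354.55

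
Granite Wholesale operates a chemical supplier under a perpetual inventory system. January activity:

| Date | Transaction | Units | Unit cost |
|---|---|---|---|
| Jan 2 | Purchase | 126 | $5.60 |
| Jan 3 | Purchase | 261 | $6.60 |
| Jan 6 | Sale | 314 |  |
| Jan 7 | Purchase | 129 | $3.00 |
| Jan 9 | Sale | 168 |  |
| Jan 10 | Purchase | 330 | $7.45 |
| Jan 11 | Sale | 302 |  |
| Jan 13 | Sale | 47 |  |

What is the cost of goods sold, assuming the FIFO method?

COGS = $5,161.95

Jan 6, 314 sold [FIFO — oldest first]: 126 @ $5.60 + 188 @ $6.60 = $1,946.40
Jan 9, 168 sold [FIFO — oldest first]: 73 @ $6.60 + 95 @ $3.00 = $766.80
Jan 11, 302 sold [FIFO — oldest first]: 34 @ $3.00 + 268 @ $7.45 = $2,098.60
Jan 13, 47 sold [FIFO — oldest first]: 47 @ $7.45 = $350.15
Total COGS = $1,946.40 + $766.80 + $2,098.60 + $350.15 = $5,161.95
Ending inventory: 15 @ $7.45 = $111.75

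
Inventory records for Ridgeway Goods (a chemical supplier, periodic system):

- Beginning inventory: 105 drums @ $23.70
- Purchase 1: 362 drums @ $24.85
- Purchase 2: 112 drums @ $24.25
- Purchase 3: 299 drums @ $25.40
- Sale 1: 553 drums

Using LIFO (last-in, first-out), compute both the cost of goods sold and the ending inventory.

COGS = $13,839.30; ending inventory = $7,955.50

Sale 1 (553) [LIFO — newest first]: 299 @ $25.40 + 112 @ $24.25 + 142 @ $24.85 = $13,839.30
Ending inventory: 105 @ $23.70 + 220 @ $24.85 = $7,955.50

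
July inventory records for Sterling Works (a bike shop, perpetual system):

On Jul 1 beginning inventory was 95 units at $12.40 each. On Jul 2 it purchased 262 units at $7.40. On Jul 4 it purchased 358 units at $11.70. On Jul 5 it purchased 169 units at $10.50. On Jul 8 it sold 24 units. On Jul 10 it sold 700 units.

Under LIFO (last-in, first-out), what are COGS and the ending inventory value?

Jul 8, 24 sold [LIFO — newest first]: 24 @ $10.50 = $252.00
Jul 10, 700 sold [LIFO — newest first]: 145 @ $10.50 + 358 @ $11.70 + 197 @ $7.40 = $7,168.90
Total COGS = $252.00 + $7,168.90 = $7,420.90
Ending inventory: 95 @ $12.40 + 65 @ $7.40 = $1,659.00

COGS = $7,420.90; ending inventory = $1,659.00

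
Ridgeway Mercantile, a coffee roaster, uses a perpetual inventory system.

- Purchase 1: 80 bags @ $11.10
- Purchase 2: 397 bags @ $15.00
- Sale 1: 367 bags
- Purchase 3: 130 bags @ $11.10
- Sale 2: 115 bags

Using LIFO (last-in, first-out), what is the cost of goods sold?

COGS = $6,781.50

Sale 1 (367) [LIFO — newest first]: 367 @ $15.00 = $5,505.00
Sale 2 (115) [LIFO — newest first]: 115 @ $11.10 = $1,276.50
Total COGS = $5,505.00 + $1,276.50 = $6,781.50
Ending inventory: 80 @ $11.10 + 30 @ $15.00 + 15 @ $11.10 = $1,504.50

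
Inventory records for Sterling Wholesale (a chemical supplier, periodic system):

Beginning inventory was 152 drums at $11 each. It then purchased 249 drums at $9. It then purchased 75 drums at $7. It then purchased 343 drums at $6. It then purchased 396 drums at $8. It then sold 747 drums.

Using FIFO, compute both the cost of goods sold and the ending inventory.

Sale 1 (747) [FIFO — oldest first]: 152 @ $11 + 249 @ $9 + 75 @ $7 + 271 @ $6 = $6,064
Ending inventory: 72 @ $6 + 396 @ $8 = $3,600
Check: goods available $9,664 = COGS $6,064 + ending $3,600

COGS = $6,064; ending inventory = $3,600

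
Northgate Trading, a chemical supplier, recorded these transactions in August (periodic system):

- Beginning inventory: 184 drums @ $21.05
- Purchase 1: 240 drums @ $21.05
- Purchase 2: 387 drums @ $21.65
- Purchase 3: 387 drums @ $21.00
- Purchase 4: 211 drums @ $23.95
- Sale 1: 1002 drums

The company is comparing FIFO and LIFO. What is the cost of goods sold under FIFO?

COGS = $21,314.75

FIFO COGS: 184 @ $21.05 + 240 @ $21.05 + 387 @ $21.65 + 191 @ $21.00 = $21,314.75
LIFO COGS: 211 @ $23.95 + 387 @ $21.00 + 387 @ $21.65 + 17 @ $21.05 = $21,916.85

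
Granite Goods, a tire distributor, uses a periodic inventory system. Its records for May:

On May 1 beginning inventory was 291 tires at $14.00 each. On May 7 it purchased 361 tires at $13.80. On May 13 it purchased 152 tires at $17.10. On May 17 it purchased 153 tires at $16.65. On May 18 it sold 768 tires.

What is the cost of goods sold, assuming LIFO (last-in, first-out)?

May 18, 768 sold [LIFO — newest first]: 153 @ $16.65 + 152 @ $17.10 + 361 @ $13.80 + 102 @ $14.00 = $11,556.45
Ending inventory: 189 @ $14.00 = $2,646.00

COGS = $11,556.45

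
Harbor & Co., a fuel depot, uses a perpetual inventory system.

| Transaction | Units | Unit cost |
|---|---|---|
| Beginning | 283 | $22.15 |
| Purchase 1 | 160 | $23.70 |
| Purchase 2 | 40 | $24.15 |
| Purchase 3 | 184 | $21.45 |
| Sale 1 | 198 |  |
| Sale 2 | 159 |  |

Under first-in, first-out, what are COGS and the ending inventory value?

Sale 1 (198) [FIFO — oldest first]: 198 @ $22.15 = $4,385.70
Sale 2 (159) [FIFO — oldest first]: 85 @ $22.15 + 74 @ $23.70 = $3,636.55
Total COGS = $4,385.70 + $3,636.55 = $8,022.25
Ending inventory: 86 @ $23.70 + 40 @ $24.15 + 184 @ $21.45 = $6,951.00

COGS = $8,022.25; ending inventory = $6,951.00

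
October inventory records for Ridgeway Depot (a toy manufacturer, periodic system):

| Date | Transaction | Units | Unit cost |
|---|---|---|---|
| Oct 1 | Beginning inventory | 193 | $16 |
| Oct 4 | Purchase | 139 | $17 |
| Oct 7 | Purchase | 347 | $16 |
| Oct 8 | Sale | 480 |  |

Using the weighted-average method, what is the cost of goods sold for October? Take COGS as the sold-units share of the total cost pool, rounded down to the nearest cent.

Oct 8, sell 480: 480/679 × $11,003.00 → $7,778.26
Ending inventory (cost pool remaining) = $3,224.74
Check: goods available $11,003.00 = COGS $7,778.26 + ending $3,224.74

COGS = $7,778.26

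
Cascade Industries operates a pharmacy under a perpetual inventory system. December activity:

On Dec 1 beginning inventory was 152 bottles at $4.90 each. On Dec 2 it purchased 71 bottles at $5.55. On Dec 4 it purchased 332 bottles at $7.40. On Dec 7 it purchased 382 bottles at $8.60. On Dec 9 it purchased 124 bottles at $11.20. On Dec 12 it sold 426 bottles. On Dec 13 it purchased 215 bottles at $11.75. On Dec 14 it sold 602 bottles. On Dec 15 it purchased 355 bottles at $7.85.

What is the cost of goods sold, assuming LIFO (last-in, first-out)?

Dec 12, 426 sold [LIFO — newest first]: 124 @ $11.20 + 302 @ $8.60 = $3,986.00
Dec 14, 602 sold [LIFO — newest first]: 215 @ $11.75 + 80 @ $8.60 + 307 @ $7.40 = $5,486.05
Total COGS = $3,986.00 + $5,486.05 = $9,472.05
Ending inventory: 152 @ $4.90 + 71 @ $5.55 + 25 @ $7.40 + 355 @ $7.85 = $4,110.60
Check: goods available $13,582.65 = COGS $9,472.05 + ending $4,110.60

COGS = $9,472.05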